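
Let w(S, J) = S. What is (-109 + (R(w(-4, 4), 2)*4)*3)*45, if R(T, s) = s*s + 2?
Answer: -1665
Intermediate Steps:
R(T, s) = 2 + s² (R(T, s) = s² + 2 = 2 + s²)
(-109 + (R(w(-4, 4), 2)*4)*3)*45 = (-109 + ((2 + 2²)*4)*3)*45 = (-109 + ((2 + 4)*4)*3)*45 = (-109 + (6*4)*3)*45 = (-109 + 24*3)*45 = (-109 + 72)*45 = -37*45 = -1665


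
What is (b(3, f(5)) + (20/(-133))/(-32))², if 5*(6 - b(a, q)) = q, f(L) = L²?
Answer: 1142761/1132096 ≈ 1.0094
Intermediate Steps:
b(a, q) = 6 - q/5
(b(3, f(5)) + (20/(-133))/(-32))² = ((6 - ⅕*5²) + (20/(-133))/(-32))² = ((6 - ⅕*25) + (20*(-1/133))*(-1/32))² = ((6 - 5) - 20/133*(-1/32))² = (1 + 5/1064)² = (1069/1064)² = 1142761/1132096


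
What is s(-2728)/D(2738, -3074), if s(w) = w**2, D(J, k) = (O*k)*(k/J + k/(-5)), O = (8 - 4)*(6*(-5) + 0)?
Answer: 636754756/19369063431 ≈ 0.032875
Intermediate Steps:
O = -120 (O = 4*(-30 + 0) = 4*(-30) = -120)
D(J, k) = -120*k*(-k/5 + k/J) (D(J, k) = (-120*k)*(k/J + k/(-5)) = (-120*k)*(k/J + k*(-1/5)) = (-120*k)*(k/J - k/5) = (-120*k)*(-k/5 + k/J) = -120*k*(-k/5 + k/J))
s(-2728)/D(2738, -3074) = (-2728)**2/((24*(-3074)**2*(-5 + 2738)/2738)) = 7441984/((24*(1/2738)*9449476*2733)) = 7441984/(309905014896/1369) = 7441984*(1369/309905014896) = 636754756/19369063431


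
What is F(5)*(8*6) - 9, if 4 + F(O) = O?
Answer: 39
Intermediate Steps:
F(O) = -4 + O
F(5)*(8*6) - 9 = (-4 + 5)*(8*6) - 9 = 1*48 - 9 = 48 - 9 = 39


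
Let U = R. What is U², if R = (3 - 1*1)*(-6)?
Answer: 144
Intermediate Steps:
R = -12 (R = (3 - 1)*(-6) = 2*(-6) = -12)
U = -12
U² = (-12)² = 144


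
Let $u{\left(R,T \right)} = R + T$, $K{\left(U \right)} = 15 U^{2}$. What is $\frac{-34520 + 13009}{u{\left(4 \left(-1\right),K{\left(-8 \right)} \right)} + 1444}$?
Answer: $- \frac{21511}{2400} \approx -8.9629$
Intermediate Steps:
$\frac{-34520 + 13009}{u{\left(4 \left(-1\right),K{\left(-8 \right)} \right)} + 1444} = \frac{-34520 + 13009}{\left(4 \left(-1\right) + 15 \left(-8\right)^{2}\right) + 1444} = - \frac{21511}{\left(-4 + 15 \cdot 64\right) + 1444} = - \frac{21511}{\left(-4 + 960\right) + 1444} = - \frac{21511}{956 + 1444} = - \frac{21511}{2400}$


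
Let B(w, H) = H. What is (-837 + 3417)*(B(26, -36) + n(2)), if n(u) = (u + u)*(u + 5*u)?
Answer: 30960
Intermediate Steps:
n(u) = 12*u² (n(u) = (2*u)*(6*u) = 12*u²)
(-837 + 3417)*(B(26, -36) + n(2)) = (-837 + 3417)*(-36 + 12*2²) = 2580*(-36 + 12*4) = 2580*(-36 + 48) = 2580*12 = 30960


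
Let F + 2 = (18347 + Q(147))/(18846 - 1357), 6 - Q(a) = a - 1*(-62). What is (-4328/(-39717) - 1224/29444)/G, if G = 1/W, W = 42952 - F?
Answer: 290244832557572/100255465143 ≈ 2895.1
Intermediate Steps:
Q(a) = -56 - a (Q(a) = 6 - (a - 1*(-62)) = 6 - (a + 62) = 6 - (62 + a) = 6 + (-62 - a) = -56 - a)
F = -16834/17489 (F = -2 + (18347 + (-56 - 1*147))/(18846 - 1357) = -2 + (18347 + (-56 - 147))/17489 = -2 + (18347 - 203)*(1/17489) = -2 + 18144*(1/17489) = -2 + 18144/17489 = -16834/17489 ≈ -0.96255)
W = 751204362/17489 (W = 42952 - 1*(-16834/17489) = 42952 + 16834/17489 = 751204362/17489 ≈ 42953.)
G = 17489/751204362 (G = 1/(751204362/17489) = 17489/751204362 ≈ 2.3281e-5)
(-4328/(-39717) - 1224/29444)/G = (-4328/(-39717) - 1224/29444)/(17489/751204362) = (-4328*(-1/39717) - 1224*1/29444)*(751204362/17489) = (4328/39717 - 18/433)*(751204362/17489) = (1159118/17197461)*(751204362/17489) = 290244832557572/100255465143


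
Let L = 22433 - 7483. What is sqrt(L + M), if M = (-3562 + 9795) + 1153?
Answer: 8*sqrt(349) ≈ 149.45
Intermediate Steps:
M = 7386 (M = 6233 + 1153 = 7386)
L = 14950
sqrt(L + M) = sqrt(14950 + 7386) = sqrt(22336) = 8*sqrt(349)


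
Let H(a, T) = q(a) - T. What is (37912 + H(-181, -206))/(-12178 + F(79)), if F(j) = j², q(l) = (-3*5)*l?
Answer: -13611/1979 ≈ -6.8777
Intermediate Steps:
q(l) = -15*l
H(a, T) = -T - 15*a (H(a, T) = -15*a - T = -T - 15*a)
(37912 + H(-181, -206))/(-12178 + F(79)) = (37912 + (-1*(-206) - 15*(-181)))/(-12178 + 79²) = (37912 + (206 + 2715))/(-12178 + 6241) = (37912 + 2921)/(-5937) = 40833*(-1/5937) = -13611/1979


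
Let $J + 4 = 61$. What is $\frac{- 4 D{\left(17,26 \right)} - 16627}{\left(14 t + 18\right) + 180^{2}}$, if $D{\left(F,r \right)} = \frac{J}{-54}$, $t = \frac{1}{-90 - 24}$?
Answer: $- \frac{2842495}{5543457} \approx -0.51277$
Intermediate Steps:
$J = 57$ ($J = -4 + 61 = 57$)
$t = - \frac{1}{114}$ ($t = \frac{1}{-114} = - \frac{1}{114} \approx -0.0087719$)
$D{\left(F,r \right)} = - \frac{19}{18}$ ($D{\left(F,r \right)} = \frac{57}{-54} = 57 \left(- \frac{1}{54}\right) = - \frac{19}{18}$)
$\frac{- 4 D{\left(17,26 \right)} - 16627}{\left(14 t + 18\right) + 180^{2}} = \frac{\left(-4\right) \left(- \frac{19}{18}\right) - 16627}{\left(14 \left(- \frac{1}{114}\right) + 18\right) + 180^{2}} = \frac{\frac{38}{9} - 16627}{\left(- \frac{7}{57} + 18\right) + 32400} = - \frac{149605}{9 \left(\frac{1019}{57} + 32400\right)} = - \frac{149605}{9 \cdot \frac{1847819}{57}} = \left(- \frac{149605}{9}\right) \frac{57}{1847819} = - \frac{2842495}{5543457}$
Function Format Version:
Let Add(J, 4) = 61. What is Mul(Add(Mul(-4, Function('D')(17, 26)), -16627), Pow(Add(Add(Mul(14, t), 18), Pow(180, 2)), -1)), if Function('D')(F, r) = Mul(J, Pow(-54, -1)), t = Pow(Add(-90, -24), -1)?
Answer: Rational(-2842495, 5543457) ≈ -0.51277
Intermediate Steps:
J = 57 (J = Add(-4, 61) = 57)
t = Rational(-1, 114) (t = Pow(-114, -1) = Rational(-1, 114) ≈ -0.0087719)
Function('D')(F, r) = Rational(-19, 18) (Function('D')(F, r) = Mul(57, Pow(-54, -1)) = Mul(57, Rational(-1, 54)) = Rational(-19, 18))
Mul(Add(Mul(-4, Function('D')(17, 26)), -16627), Pow(Add(Add(Mul(14, t), 18), Pow(180, 2)), -1)) = Mul(Add(Mul(-4, Rational(-19, 18)), -16627), Pow(Add(Add(Mul(14, Rational(-1, 114)), 18), Pow(180, 2)), -1)) = Mul(Add(Rational(38, 9), -16627), Pow(Add(Add(Rational(-7, 57), 18), 32400), -1)) = Mul(Rational(-149605, 9), Pow(Add(Rational(1019, 57), 32400), -1)) = Mul(Rational(-149605, 9), Pow(Rational(1847819, 57), -1)) = Mul(Rational(-149605, 9), Rational(57, 1847819)) = Rational(-2842495, 5543457)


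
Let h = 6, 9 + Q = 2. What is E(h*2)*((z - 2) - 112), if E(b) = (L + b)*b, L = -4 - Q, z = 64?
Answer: -9000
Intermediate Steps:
Q = -7 (Q = -9 + 2 = -7)
L = 3 (L = -4 - 1*(-7) = -4 + 7 = 3)
E(b) = b*(3 + b) (E(b) = (3 + b)*b = b*(3 + b))
E(h*2)*((z - 2) - 112) = ((6*2)*(3 + 6*2))*((64 - 2) - 112) = (12*(3 + 12))*(62 - 112) = (12*15)*(-50) = 180*(-50) = -9000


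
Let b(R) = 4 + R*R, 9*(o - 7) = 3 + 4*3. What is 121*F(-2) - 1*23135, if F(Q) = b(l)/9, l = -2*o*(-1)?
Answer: -1542395/81 ≈ -19042.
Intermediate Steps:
o = 26/3 (o = 7 + (3 + 4*3)/9 = 7 + (3 + 12)/9 = 7 + (1/9)*15 = 7 + 5/3 = 26/3 ≈ 8.6667)
l = 52/3 (l = -2*26/3*(-1) = -52/3*(-1) = 52/3 ≈ 17.333)
b(R) = 4 + R**2
F(Q) = 2740/81 (F(Q) = (4 + (52/3)**2)/9 = (4 + 2704/9)*(1/9) = (2740/9)*(1/9) = 2740/81)
121*F(-2) - 1*23135 = 121*(2740/81) - 1*23135 = 331540/81 - 23135 = -1542395/81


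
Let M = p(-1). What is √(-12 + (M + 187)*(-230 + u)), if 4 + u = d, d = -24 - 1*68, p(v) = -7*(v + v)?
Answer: 3*I*√7282 ≈ 256.0*I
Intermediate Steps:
p(v) = -14*v
M = 14 (M = -14*(-1) = 14)
d = -92 (d = -24 - 68 = -92)
u = -96 (u = -4 - 92 = -96)
√(-12 + (M + 187)*(-230 + u)) = √(-12 + (14 + 187)*(-230 - 96)) = √(-12 + 201*(-326)) = √(-12 - 65526) = √(-65538) = 3*I*√7282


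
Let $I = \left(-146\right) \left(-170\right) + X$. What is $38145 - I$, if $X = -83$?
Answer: $13408$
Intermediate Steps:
$I = 24737$ ($I = \left(-146\right) \left(-170\right) - 83 = 24820 - 83 = 24737$)
$38145 - I = 38145 - 24737 = 13408$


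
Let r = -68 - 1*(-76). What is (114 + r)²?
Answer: 14884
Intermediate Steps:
r = 8 (r = -68 + 76 = 8)
(114 + r)² = (114 + 8)² = 122² = 14884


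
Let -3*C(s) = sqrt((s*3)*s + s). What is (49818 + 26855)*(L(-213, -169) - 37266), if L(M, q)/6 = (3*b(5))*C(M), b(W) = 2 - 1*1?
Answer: -2857296018 - 460038*sqrt(135894) ≈ -3.0269e+9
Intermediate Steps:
b(W) = 1 (b(W) = 2 - 1 = 1)
C(s) = -sqrt(s + 3*s**2)/3 (C(s) = -sqrt((s*3)*s + s)/3 = -sqrt((3*s)*s + s)/3 = -sqrt(3*s**2 + s)/3 = -sqrt(s + 3*s**2)/3)
L(M, q) = -6*sqrt(M*(1 + 3*M)) (L(M, q) = 6*((3*1)*(-sqrt(M*(1 + 3*M))/3)) = 6*(3*(-sqrt(M*(1 + 3*M))/3)) = 6*(-sqrt(M*(1 + 3*M))) = -6*sqrt(M*(1 + 3*M)))
(49818 + 26855)*(L(-213, -169) - 37266) = (49818 + 26855)*(-6*sqrt(135894) - 37266) = 76673*(-6*sqrt(135894) - 37266) = 76673*(-37266 - 6*sqrt(135894)) = -2857296018 - 460038*sqrt(135894)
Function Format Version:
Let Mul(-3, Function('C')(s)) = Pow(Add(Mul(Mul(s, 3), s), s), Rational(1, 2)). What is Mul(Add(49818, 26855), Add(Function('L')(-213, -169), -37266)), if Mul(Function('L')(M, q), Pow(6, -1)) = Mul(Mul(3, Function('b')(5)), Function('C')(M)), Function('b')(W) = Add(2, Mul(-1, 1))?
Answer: Add(-2857296018, Mul(-460038, Pow(135894, Rational(1, 2)))) ≈ -3.0269e+9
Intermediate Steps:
Function('b')(W) = 1 (Function('b')(W) = Add(2, -1) = 1)
Function('C')(s) = Mul(Rational(-1, 3), Pow(Add(s, Mul(3, Pow(s, 2))), Rational(1, 2))) (Function('C')(s) = Mul(Rational(-1, 3), Pow(Add(Mul(Mul(s, 3), s), s), Rational(1, 2))) = Mul(Rational(-1, 3), Pow(Add(Mul(Mul(3, s), s), s), Rational(1, 2))) = Mul(Rational(-1, 3), Pow(Add(Mul(3, Pow(s, 2)), s), Rational(1, 2))) = Mul(Rational(-1, 3), Pow(Add(s, Mul(3, Pow(s, 2))), Rational(1, 2))))
Function('L')(M, q) = Mul(-6, Pow(Mul(M, Add(1, Mul(3, M))), Rational(1, 2))) (Function('L')(M, q) = Mul(6, Mul(Mul(3, 1), Mul(Rational(-1, 3), Pow(Mul(M, Add(1, Mul(3, M))), Rational(1, 2))))) = Mul(6, Mul(3, Mul(Rational(-1, 3), Pow(Mul(M, Add(1, Mul(3, M))), Rational(1, 2))))) = Mul(6, Mul(-1, Pow(Mul(M, Add(1, Mul(3, M))), Rational(1, 2)))) = Mul(-6, Pow(Mul(M, Add(1, Mul(3, M))), Rational(1, 2))))
Mul(Add(49818, 26855), Add(Function('L')(-213, -169), -37266)) = Mul(Add(49818, 26855), Add(Mul(-6, Pow(Mul(-213, Add(1, Mul(3, -213))), Rational(1, 2))), -37266)) = Mul(76673, Add(Mul(-6, Pow(Mul(-213, Add(1, -639)), Rational(1, 2))), -37266)) = Mul(76673, Add(Mul(-6, Pow(Mul(-213, -638), Rational(1, 2))), -37266)) = Mul(76673, Add(Mul(-6, Pow(135894, Rational(1, 2))), -37266)) = Mul(76673, Add(-37266, Mul(-6, Pow(135894, Rational(1, 2))))) = Add(-2857296018, Mul(-460038, Pow(135894, Rational(1, 2))))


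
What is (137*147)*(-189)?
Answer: -3806271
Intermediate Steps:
(137*147)*(-189) = 20139*(-189) = -3806271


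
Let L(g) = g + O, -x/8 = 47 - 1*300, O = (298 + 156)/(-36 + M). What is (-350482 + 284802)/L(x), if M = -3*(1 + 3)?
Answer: -1576320/48349 ≈ -32.603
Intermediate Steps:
M = -12 (M = -3*4 = -12)
O = -227/24 (O = (298 + 156)/(-36 - 12) = 454/(-48) = 454*(-1/48) = -227/24 ≈ -9.4583)
x = 2024 (x = -8*(47 - 1*300) = -8*(47 - 300) = -8*(-253) = 2024)
L(g) = -227/24 + g (L(g) = g - 227/24 = -227/24 + g)
(-350482 + 284802)/L(x) = (-350482 + 284802)/(-227/24 + 2024) = -65680/48349/24 = -65680*24/48349 = -1576320/48349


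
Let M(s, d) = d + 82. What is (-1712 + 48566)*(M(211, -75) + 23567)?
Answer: 1104536196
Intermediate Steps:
M(s, d) = 82 + d
(-1712 + 48566)*(M(211, -75) + 23567) = (-1712 + 48566)*((82 - 75) + 23567) = 46854*(7 + 23567) = 46854*23574 = 1104536196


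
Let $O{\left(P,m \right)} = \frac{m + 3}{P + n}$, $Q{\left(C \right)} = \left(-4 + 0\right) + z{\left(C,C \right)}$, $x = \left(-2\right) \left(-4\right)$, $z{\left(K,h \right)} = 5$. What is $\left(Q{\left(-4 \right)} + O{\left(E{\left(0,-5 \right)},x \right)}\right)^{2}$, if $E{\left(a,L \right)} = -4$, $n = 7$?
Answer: $\frac{196}{9} \approx 21.778$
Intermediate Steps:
$x = 8$
$Q{\left(C \right)} = 1$ ($Q{\left(C \right)} = \left(-4 + 0\right) + 5 = -4 + 5 = 1$)
$O{\left(P,m \right)} = \frac{3 + m}{7 + P}$ ($O{\left(P,m \right)} = \frac{m + 3}{P + 7} = \frac{3 + m}{7 + P}$)
$\left(Q{\left(-4 \right)} + O{\left(E{\left(0,-5 \right)},x \right)}\right)^{2} = \left(1 + \frac{3 + 8}{7 - 4}\right)^{2} = \left(1 + \frac{1}{3} \cdot 11\right)^{2} = \left(1 + \frac{11}{3}\right)^{2} = \left(\frac{14}{3}\right)^{2} = \frac{196}{9}$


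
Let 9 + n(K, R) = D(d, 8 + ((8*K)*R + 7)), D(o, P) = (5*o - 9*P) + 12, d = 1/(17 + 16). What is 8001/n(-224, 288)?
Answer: 264033/153276161 ≈ 0.0017226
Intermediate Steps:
d = 1/33 ≈ 0.030303
D(o, P) = 12 - 9*P + 5*o (D(o, P) = (-9*P + 5*o) + 12 = 12 - 9*P + 5*o)
n(K, R) = -4351/33 - 72*K*R (n(K, R) = -9 + (12 - 9*(8 + ((8*K)*R + 7)) + 5*(1/33)) = -9 + (12 - 9*(8 + (8*K*R + 7)) + 5/33) = -9 + (12 - 9*(8 + (7 + 8*K*R)) + 5/33) = -9 + (12 - 9*(15 + 8*K*R) + 5/33) = -9 + (12 + (-135 - 72*K*R) + 5/33) = -9 + (-4054/33 - 72*K*R) = -4351/33 - 72*K*R)
8001/n(-224, 288) = 8001/(-4351/33 - 72*(-224)*288) = 8001/(-4351/33 + 4644864) = 8001/(153276161/33) = 8001*(33/153276161) = 264033/153276161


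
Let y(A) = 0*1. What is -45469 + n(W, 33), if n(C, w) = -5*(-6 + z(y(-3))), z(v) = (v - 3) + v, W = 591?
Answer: -45424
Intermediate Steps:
y(A) = 0
z(v) = -3 + 2*v (z(v) = (-3 + v) + v = -3 + 2*v)
n(C, w) = 45 (n(C, w) = -5*(-6 + (-3 + 2*0)) = -5*(-6 + (-3 + 0)) = -5*(-6 - 3) = -5*(-9) = 45)
-45469 + n(W, 33) = -45469 + 45 = -45424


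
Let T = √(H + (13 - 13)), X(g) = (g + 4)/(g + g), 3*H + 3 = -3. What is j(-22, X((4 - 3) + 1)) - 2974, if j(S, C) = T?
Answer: -2974 + I*√2 ≈ -2974.0 + 1.4142*I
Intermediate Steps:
H = -2 (H = -1 + (⅓)*(-3) = -1 - 1 = -2)
X(g) = (4 + g)/(2*g) (X(g) = (4 + g)/((2*g)) = (4 + g)*(1/(2*g)) = (4 + g)/(2*g))
T = I*√2 (T = √(-2 + (13 - 13)) = √(-2 + 0) = √(-2) = I*√2 ≈ 1.4142*I)
j(S, C) = I*√2
j(-22, X((4 - 3) + 1)) - 2974 = I*√2 - 2974 = -2974 + I*√2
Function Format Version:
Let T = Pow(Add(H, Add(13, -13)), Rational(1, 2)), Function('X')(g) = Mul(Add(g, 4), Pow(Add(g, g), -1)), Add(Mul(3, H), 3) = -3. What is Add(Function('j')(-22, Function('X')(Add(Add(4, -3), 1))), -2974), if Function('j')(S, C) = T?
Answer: Add(-2974, Mul(I, Pow(2, Rational(1, 2)))) ≈ Add(-2974.0, Mul(1.4142, I))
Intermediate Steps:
H = -2 (H = Add(-1, Mul(Rational(1, 3), -3)) = Add(-1, -1) = -2)
Function('X')(g) = Mul(Rational(1, 2), Pow(g, -1), Add(4, g)) (Function('X')(g) = Mul(Add(4, g), Pow(Mul(2, g), -1)) = Mul(Add(4, g), Mul(Rational(1, 2), Pow(g, -1))) = Mul(Rational(1, 2), Pow(g, -1), Add(4, g)))
T = Mul(I, Pow(2, Rational(1, 2))) (T = Pow(Add(-2, Add(13, -13)), Rational(1, 2)) = Pow(Add(-2, 0), Rational(1, 2)) = Pow(-2, Rational(1, 2)) = Mul(I, Pow(2, Rational(1, 2))) ≈ Mul(1.4142, I))
Function('j')(S, C) = Mul(I, Pow(2, Rational(1, 2)))
Add(Function('j')(-22, Function('X')(Add(Add(4, -3), 1))), -2974) = Add(Mul(I, Pow(2, Rational(1, 2))), -2974) = Add(-2974, Mul(I, Pow(2, Rational(1, 2))))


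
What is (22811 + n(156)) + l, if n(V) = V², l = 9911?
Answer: 57058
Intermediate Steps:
(22811 + n(156)) + l = (22811 + 156²) + 9911 = (22811 + 24336) + 9911 = 47147 + 9911 = 57058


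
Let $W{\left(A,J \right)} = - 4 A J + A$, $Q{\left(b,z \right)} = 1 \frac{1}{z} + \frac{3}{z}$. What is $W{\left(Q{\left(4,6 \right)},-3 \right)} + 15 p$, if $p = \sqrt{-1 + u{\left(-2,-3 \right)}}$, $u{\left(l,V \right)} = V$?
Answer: $\frac{26}{3} + 30 i \approx 8.6667 + 30.0 i$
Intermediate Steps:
$Q{\left(b,z \right)} = \frac{4}{z}$ ($Q{\left(b,z \right)} = \frac{1}{z} + \frac{3}{z} = \frac{4}{z}$)
$p = 2 i$ ($p = \sqrt{-1 - 3} = \sqrt{-4} = 2 i \approx 2.0 i$)
$W{\left(A,J \right)} = A - 4 A J$ ($W{\left(A,J \right)} = - 4 A J + A = A - 4 A J$)
$W{\left(Q{\left(4,6 \right)},-3 \right)} + 15 p = \frac{4}{6} \left(1 - -12\right) + 15 \cdot 2 i = 4 \cdot \frac{1}{6} \left(1 + 12\right) + 30 i = \frac{2}{3} \cdot 13 + 30 i = \frac{26}{3} + 30 i$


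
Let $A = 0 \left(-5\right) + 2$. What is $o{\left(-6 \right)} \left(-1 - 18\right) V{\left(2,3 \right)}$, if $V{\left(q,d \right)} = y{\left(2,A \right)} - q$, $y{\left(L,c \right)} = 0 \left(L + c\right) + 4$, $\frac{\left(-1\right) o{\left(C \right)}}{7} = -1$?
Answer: $-266$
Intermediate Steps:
$A = 2$ ($A = 0 + 2 = 2$)
$o{\left(C \right)} = 7$ ($o{\left(C \right)} = \left(-7\right) \left(-1\right) = 7$)
$y{\left(L,c \right)} = 4$ ($y{\left(L,c \right)} = 0 + 4 = 4$)
$V{\left(q,d \right)} = 4 - q$
$o{\left(-6 \right)} \left(-1 - 18\right) V{\left(2,3 \right)} = 7 \left(-1 - 18\right) \left(4 - 2\right) = 7 \left(-19\right) 2 = \left(-133\right) 2 = -266$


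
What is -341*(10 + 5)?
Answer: -5115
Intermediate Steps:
-341*(10 + 5) = -341*15 = -5115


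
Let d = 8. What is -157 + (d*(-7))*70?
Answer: -4077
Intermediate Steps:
-157 + (d*(-7))*70 = -157 + (8*(-7))*70 = -157 - 56*70 = -157 - 3920 = -4077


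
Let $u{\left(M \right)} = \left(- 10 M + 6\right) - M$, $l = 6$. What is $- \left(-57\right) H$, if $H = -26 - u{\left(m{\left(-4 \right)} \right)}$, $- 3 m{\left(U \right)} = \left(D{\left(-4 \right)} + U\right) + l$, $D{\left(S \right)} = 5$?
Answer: $-3287$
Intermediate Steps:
$m{\left(U \right)} = - \frac{11}{3} - \frac{U}{3}$ ($m{\left(U \right)} = - \frac{\left(5 + U\right) + 6}{3} = - \frac{11 + U}{3} = - \frac{11}{3} - \frac{U}{3}$)
$u{\left(M \right)} = 6 - 11 M$ ($u{\left(M \right)} = \left(6 - 10 M\right) - M = 6 - 11 M$)
$H = - \frac{173}{3}$ ($H = -26 - \left(6 - 11 \left(- \frac{11}{3} - - \frac{4}{3}\right)\right) = -26 - \left(6 - 11 \left(- \frac{11}{3} + \frac{4}{3}\right)\right) = -26 - \left(6 - - \frac{77}{3}\right) = -26 - \left(6 + \frac{77}{3}\right) = -26 - \frac{95}{3} = - \frac{173}{3} \approx -57.667$)
$- \left(-57\right) H = - \frac{\left(-57\right) \left(-173\right)}{3} = \left(-1\right) 3287 = -3287$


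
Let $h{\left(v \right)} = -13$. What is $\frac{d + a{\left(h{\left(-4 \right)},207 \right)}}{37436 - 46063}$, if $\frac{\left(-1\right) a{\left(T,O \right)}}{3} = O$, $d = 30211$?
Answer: $- \frac{29590}{8627} \approx -3.4299$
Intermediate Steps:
$a{\left(T,O \right)} = - 3 O$
$\frac{d + a{\left(h{\left(-4 \right)},207 \right)}}{37436 - 46063} = \frac{30211 - 621}{37436 - 46063} = \frac{30211 - 621}{-8627} = 29590 \left(- \frac{1}{8627}\right) = - \frac{29590}{8627}$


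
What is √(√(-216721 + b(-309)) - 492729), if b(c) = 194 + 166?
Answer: √(-492729 + 23*I*√409) ≈ 0.331 + 701.95*I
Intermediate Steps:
b(c) = 360
√(√(-216721 + b(-309)) - 492729) = √(√(-216721 + 360) - 492729) = √(√(-216361) - 492729) = √(23*I*√409 - 492729) = √(-492729 + 23*I*√409)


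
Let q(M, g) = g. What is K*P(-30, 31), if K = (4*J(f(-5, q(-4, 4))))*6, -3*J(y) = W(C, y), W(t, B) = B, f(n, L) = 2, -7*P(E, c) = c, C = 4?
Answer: 496/7 ≈ 70.857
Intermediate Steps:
P(E, c) = -c/7
J(y) = -y/3
K = -16 (K = (4*(-1/3*2))*6 = (4*(-2/3))*6 = -8/3*6 = -16)
K*P(-30, 31) = -(-16)*31/7 = -16*(-31/7) = 496/7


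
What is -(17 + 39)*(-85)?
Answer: 4760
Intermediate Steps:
-(17 + 39)*(-85) = -56*(-85) = -1*(-4760) = 4760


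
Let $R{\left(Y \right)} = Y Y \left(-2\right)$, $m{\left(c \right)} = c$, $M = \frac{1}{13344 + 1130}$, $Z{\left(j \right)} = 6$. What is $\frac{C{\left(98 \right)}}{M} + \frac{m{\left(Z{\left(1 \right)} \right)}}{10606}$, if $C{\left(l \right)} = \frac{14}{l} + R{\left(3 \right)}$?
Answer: $- \frac{9594452729}{37121} \approx -2.5846 \cdot 10^{5}$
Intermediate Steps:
$M = \frac{1}{14474} \approx 6.9089 \cdot 10^{-5}$
$R{\left(Y \right)} = - 2 Y^{2}$ ($R{\left(Y \right)} = Y^{2} \left(-2\right) = - 2 Y^{2}$)
$C{\left(l \right)} = -18 + \frac{14}{l}$ ($C{\left(l \right)} = \frac{14}{l} - 2 \cdot 3^{2} = \frac{14}{l} - 18 = -18 + \frac{14}{l}$)
$\frac{C{\left(98 \right)}}{M} + \frac{m{\left(Z{\left(1 \right)} \right)}}{10606} = \left(-18 + \frac{14}{98}\right) \frac{1}{\frac{1}{14474}} + \frac{6}{10606} = \left(-18 + 14 \cdot \frac{1}{98}\right) 14474 + 6 \cdot \frac{1}{10606} = \left(-18 + \frac{1}{7}\right) 14474 + \frac{3}{5303} = \left(- \frac{125}{7}\right) 14474 + \frac{3}{5303} = - \frac{1809250}{7} + \frac{3}{5303} = - \frac{9594452729}{37121}$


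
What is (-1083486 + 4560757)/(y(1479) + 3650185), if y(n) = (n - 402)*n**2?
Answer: 3477271/2359524142 ≈ 0.0014737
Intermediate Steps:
y(n) = n**2*(-402 + n) (y(n) = (-402 + n)*n**2 = n**2*(-402 + n))
(-1083486 + 4560757)/(y(1479) + 3650185) = (-1083486 + 4560757)/(1479**2*(-402 + 1479) + 3650185) = 3477271/(2187441*1077 + 3650185) = 3477271/(2355873957 + 3650185) = 3477271/2359524142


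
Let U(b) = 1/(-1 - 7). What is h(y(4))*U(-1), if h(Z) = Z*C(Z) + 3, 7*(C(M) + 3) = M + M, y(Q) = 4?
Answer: 31/56 ≈ 0.55357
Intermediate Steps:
C(M) = -3 + 2*M/7 (C(M) = -3 + (M + M)/7 = -3 + (2*M)/7 = -3 + 2*M/7)
U(b) = -1/8 (U(b) = 1/(-8) = -1/8)
h(Z) = 3 + Z*(-3 + 2*Z/7) (h(Z) = Z*(-3 + 2*Z/7) + 3 = 3 + Z*(-3 + 2*Z/7))
h(y(4))*U(-1) = (3 + (1/7)*4*(-21 + 2*4))*(-1/8) = (3 + (1/7)*4*(-21 + 8))*(-1/8) = (3 + (1/7)*4*(-13))*(-1/8) = (3 - 52/7)*(-1/8) = -31/7*(-1/8) = 31/56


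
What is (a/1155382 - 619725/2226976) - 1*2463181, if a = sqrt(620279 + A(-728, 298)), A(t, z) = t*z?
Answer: -5485445590381/2226976 + 3*sqrt(44815)/1155382 ≈ -2.4632e+6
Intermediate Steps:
a = 3*sqrt(44815) (a = sqrt(620279 - 728*298) = sqrt(620279 - 216944) = sqrt(403335) = 3*sqrt(44815) ≈ 635.09)
(a/1155382 - 619725/2226976) - 1*2463181 = ((3*sqrt(44815))/1155382 - 619725/2226976) - 1*2463181 = ((3*sqrt(44815))*(1/1155382) - 619725*1/2226976) - 2463181 = (3*sqrt(44815)/1155382 - 619725/2226976) - 2463181 = (-619725/2226976 + 3*sqrt(44815)/1155382) - 2463181 = -5485445590381/2226976 + 3*sqrt(44815)/1155382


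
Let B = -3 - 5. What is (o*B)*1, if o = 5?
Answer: -40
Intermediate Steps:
B = -8
(o*B)*1 = (5*(-8))*1 = -40*1 = -40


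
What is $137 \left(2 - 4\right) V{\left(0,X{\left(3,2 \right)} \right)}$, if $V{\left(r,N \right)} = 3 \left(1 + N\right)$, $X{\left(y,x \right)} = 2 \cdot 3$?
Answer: $-5754$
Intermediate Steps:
$X{\left(y,x \right)} = 6$
$V{\left(r,N \right)} = 3 + 3 N$
$137 \left(2 - 4\right) V{\left(0,X{\left(3,2 \right)} \right)} = 137 \left(2 - 4\right) \left(3 + 3 \cdot 6\right) = 137 \left(- 2 \left(3 + 18\right)\right) = 137 \left(\left(-2\right) 21\right) = 137 \left(-42\right) = -5754$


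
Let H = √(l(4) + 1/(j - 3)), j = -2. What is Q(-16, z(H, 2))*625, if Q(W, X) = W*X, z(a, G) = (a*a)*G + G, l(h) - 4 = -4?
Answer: -16000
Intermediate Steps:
l(h) = 0 (l(h) = 4 - 4 = 0)
H = I*√5/5 (H = √(0 + 1/(-2 - 3)) = √(0 + 1/(-5)) = √(0 - ⅕) = √(-⅕) = I*√5/5 ≈ 0.44721*I)
z(a, G) = G + G*a² (z(a, G) = a²*G + G = G*a² + G = G + G*a²)
Q(-16, z(H, 2))*625 = -32*(1 + (I*√5/5)²)*625 = -32*(1 - ⅕)*625 = -32*4/5*625 = -16*8/5*625 = -128/5*625 = -16000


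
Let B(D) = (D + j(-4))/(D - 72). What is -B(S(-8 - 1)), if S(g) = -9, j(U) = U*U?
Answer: 7/81 ≈ 0.086420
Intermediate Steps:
j(U) = U**2
B(D) = (16 + D)/(-72 + D) (B(D) = (D + (-4)**2)/(D - 72) = (D + 16)/(-72 + D) = (16 + D)/(-72 + D))
-B(S(-8 - 1)) = -(16 - 9)/(-72 - 9) = -7/(-81) = -(-1)*7/81 = -1*(-7/81) = 7/81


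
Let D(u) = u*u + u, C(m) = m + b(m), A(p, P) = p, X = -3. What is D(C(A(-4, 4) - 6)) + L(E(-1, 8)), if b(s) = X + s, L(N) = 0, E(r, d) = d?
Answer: 506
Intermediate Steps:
b(s) = -3 + s
C(m) = -3 + 2*m (C(m) = m + (-3 + m) = -3 + 2*m)
D(u) = u + u² (D(u) = u² + u = u + u²)
D(C(A(-4, 4) - 6)) + L(E(-1, 8)) = (-3 + 2*(-4 - 6))*(1 + (-3 + 2*(-4 - 6))) + 0 = (-3 + 2*(-10))*(1 + (-3 + 2*(-10))) + 0 = (-3 - 20)*(1 + (-3 - 20)) + 0 = -23*(1 - 23) + 0 = -23*(-22) + 0 = 506 + 0 = 506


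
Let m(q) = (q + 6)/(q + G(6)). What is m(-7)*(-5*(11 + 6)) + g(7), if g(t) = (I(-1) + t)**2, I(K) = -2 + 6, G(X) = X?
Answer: 36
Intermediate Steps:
I(K) = 4
m(q) = 1 (m(q) = (q + 6)/(q + 6) = (6 + q)/(6 + q) = 1)
g(t) = (4 + t)**2
m(-7)*(-5*(11 + 6)) + g(7) = 1*(-5*(11 + 6)) + (4 + 7)**2 = 1*(-5*17) + 11**2 = 1*(-85) + 121 = -85 + 121 = 36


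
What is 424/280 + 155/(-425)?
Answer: 684/595 ≈ 1.1496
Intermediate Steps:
424/280 + 155/(-425) = 424*(1/280) + 155*(-1/425) = 53/35 - 31/85 = 684/595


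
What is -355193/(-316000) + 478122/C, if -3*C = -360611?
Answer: 581346158923/113953076000 ≈ 5.1016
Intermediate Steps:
C = 360611/3 (C = -⅓*(-360611) = 360611/3 ≈ 1.2020e+5)
-355193/(-316000) + 478122/C = -355193/(-316000) + 478122/(360611/3) = -355193*(-1/316000) + 478122*(3/360611) = 355193/316000 + 1434366/360611 = 581346158923/113953076000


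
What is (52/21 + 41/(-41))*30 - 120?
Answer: -530/7 ≈ -75.714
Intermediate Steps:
(52/21 + 41/(-41))*30 - 120 = (52*(1/21) + 41*(-1/41))*30 - 120 = (52/21 - 1)*30 - 120 = (31/21)*30 - 120 = 310/7 - 120 = -530/7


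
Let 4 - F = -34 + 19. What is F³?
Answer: 6859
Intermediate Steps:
F = 19 (F = 4 - (-34 + 19) = 4 - 1*(-15) = 4 + 15 = 19)
F³ = 19³ = 6859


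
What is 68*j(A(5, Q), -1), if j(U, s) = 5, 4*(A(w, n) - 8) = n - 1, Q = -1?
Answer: 340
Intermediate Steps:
A(w, n) = 31/4 + n/4 (A(w, n) = 8 + (n - 1)/4 = 8 + (-1 + n)/4 = 8 + (-1/4 + n/4) = 31/4 + n/4)
68*j(A(5, Q), -1) = 68*5 = 340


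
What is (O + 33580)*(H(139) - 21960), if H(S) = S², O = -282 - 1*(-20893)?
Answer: -143010049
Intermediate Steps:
O = 20611 (O = -282 + 20893 = 20611)
(O + 33580)*(H(139) - 21960) = (20611 + 33580)*(139² - 21960) = 54191*(19321 - 21960) = 54191*(-2639) = -143010049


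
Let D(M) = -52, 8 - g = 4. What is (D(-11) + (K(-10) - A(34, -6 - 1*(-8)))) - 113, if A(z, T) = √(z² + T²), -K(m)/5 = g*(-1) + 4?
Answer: -165 - 2*√290 ≈ -199.06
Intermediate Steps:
g = 4 (g = 8 - 1*4 = 8 - 4 = 4)
K(m) = 0 (K(m) = -5*(4*(-1) + 4) = -5*(-4 + 4) = -5*0 = 0)
A(z, T) = √(T² + z²)
(D(-11) + (K(-10) - A(34, -6 - 1*(-8)))) - 113 = (-52 + (0 - √((-6 - 1*(-8))² + 34²))) - 113 = (-52 + (0 - √((-6 + 8)² + 1156))) - 113 = (-52 + (0 - √(2² + 1156))) - 113 = (-52 + (0 - √(4 + 1156))) - 113 = (-52 + (0 - √1160)) - 113 = (-52 + (0 - 2*√290)) - 113 = (-52 - 2*√290) - 113 = -165 - 2*√290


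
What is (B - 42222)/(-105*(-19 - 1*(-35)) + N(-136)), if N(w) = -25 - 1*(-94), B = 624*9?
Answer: 12202/537 ≈ 22.723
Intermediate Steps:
B = 5616
N(w) = 69 (N(w) = -25 + 94 = 69)
(B - 42222)/(-105*(-19 - 1*(-35)) + N(-136)) = (5616 - 42222)/(-105*(-19 - 1*(-35)) + 69) = -36606/(-105*(-19 + 35) + 69) = -36606/(-105*16 + 69) = -36606/(-1680 + 69) = -36606/(-1611) = -36606*(-1/1611) = 12202/537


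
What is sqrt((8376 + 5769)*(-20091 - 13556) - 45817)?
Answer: 2*I*sqrt(118995658) ≈ 21817.0*I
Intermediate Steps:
sqrt((8376 + 5769)*(-20091 - 13556) - 45817) = sqrt(14145*(-33647) - 45817) = sqrt(-475936815 - 45817) = sqrt(-475982632) = 2*I*sqrt(118995658)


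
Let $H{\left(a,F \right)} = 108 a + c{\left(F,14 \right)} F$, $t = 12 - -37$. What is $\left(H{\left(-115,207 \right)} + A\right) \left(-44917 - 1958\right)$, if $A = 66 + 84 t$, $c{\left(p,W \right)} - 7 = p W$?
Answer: $-27801421875$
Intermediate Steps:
$t = 49$ ($t = 12 + 37 = 49$)
$c{\left(p,W \right)} = 7 + W p$ ($c{\left(p,W \right)} = 7 + p W = 7 + W p$)
$H{\left(a,F \right)} = 108 a + F \left(7 + 14 F\right)$ ($H{\left(a,F \right)} = 108 a + \left(7 + 14 F\right) F = 108 a + F \left(7 + 14 F\right)$)
$A = 4182$ ($A = 66 + 84 \cdot 49 = 66 + 4116 = 4182$)
$\left(H{\left(-115,207 \right)} + A\right) \left(-44917 - 1958\right) = \left(\left(108 \left(-115\right) + 7 \cdot 207 \left(1 + 2 \cdot 207\right)\right) + 4182\right) \left(-44917 - 1958\right) = \left(\left(-12420 + 7 \cdot 207 \left(1 + 414\right)\right) + 4182\right) \left(-46875\right) = \left(\left(-12420 + 7 \cdot 207 \cdot 415\right) + 4182\right) \left(-46875\right) = \left(\left(-12420 + 601335\right) + 4182\right) \left(-46875\right) = \left(588915 + 4182\right) \left(-46875\right) = 593097 \left(-46875\right) = -27801421875$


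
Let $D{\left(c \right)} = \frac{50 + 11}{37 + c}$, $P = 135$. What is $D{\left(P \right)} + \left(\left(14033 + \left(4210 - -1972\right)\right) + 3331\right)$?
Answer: $\frac{4049973}{172} \approx 23546.0$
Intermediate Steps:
$D{\left(c \right)} = \frac{61}{37 + c}$
$D{\left(P \right)} + \left(\left(14033 + \left(4210 - -1972\right)\right) + 3331\right) = \frac{61}{37 + 135} + \left(\left(14033 + \left(4210 - -1972\right)\right) + 3331\right) = \frac{61}{172} + \left(\left(14033 + \left(4210 + 1972\right)\right) + 3331\right) = 61 \cdot \frac{1}{172} + \left(\left(14033 + 6182\right) + 3331\right) = \frac{61}{172} + \left(20215 + 3331\right) = \frac{61}{172} + 23546 = \frac{4049973}{172}$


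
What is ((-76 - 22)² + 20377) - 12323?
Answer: 17658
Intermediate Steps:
((-76 - 22)² + 20377) - 12323 = ((-98)² + 20377) - 12323 = (9604 + 20377) - 12323 = 29981 - 12323 = 17658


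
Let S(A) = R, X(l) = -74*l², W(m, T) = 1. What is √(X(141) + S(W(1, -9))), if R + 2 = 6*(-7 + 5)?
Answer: 2*I*√367802 ≈ 1212.9*I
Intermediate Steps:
R = -14 (R = -2 + 6*(-7 + 5) = -2 + 6*(-2) = -2 - 12 = -14)
S(A) = -14
√(X(141) + S(W(1, -9))) = √(-74*141² - 14) = √(-74*19881 - 14) = √(-1471194 - 14) = √(-1471208) = 2*I*√367802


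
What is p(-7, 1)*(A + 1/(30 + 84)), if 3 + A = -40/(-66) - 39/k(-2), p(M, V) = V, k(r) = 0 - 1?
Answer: 15305/418 ≈ 36.615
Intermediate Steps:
k(r) = -1
A = 1208/33 (A = -3 + (-40/(-66) - 39/(-1)) = -3 + (-40*(-1/66) - 39*(-1)) = -3 + (20/33 + 39) = -3 + 1307/33 = 1208/33 ≈ 36.606)
p(-7, 1)*(A + 1/(30 + 84)) = 1*(1208/33 + 1/(30 + 84)) = 1*(1208/33 + 1/114) = 1*(15305/418) = 15305/418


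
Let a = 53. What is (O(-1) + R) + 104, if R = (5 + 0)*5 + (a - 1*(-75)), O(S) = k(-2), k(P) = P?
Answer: 255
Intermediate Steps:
O(S) = -2
R = 153 (R = (5 + 0)*5 + (53 - 1*(-75)) = 5*5 + (53 + 75) = 25 + 128 = 153)
(O(-1) + R) + 104 = (-2 + 153) + 104 = 151 + 104 = 255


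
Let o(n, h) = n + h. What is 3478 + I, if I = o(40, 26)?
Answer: 3544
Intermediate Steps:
o(n, h) = h + n
I = 66 (I = 26 + 40 = 66)
3478 + I = 3478 + 66 = 3544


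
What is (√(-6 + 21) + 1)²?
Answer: (1 + √15)² ≈ 23.746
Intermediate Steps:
(√(-6 + 21) + 1)² = (√15 + 1)² = (1 + √15)²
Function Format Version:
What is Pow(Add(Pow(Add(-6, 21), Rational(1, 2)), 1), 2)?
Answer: Pow(Add(1, Pow(15, Rational(1, 2))), 2) ≈ 23.746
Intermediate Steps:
Pow(Add(Pow(Add(-6, 21), Rational(1, 2)), 1), 2) = Pow(Add(Pow(15, Rational(1, 2)), 1), 2) = Pow(Add(1, Pow(15, Rational(1, 2))), 2)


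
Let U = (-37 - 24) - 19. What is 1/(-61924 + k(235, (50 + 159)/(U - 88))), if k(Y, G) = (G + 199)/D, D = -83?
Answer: -13944/863501479 ≈ -1.6148e-5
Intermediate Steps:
U = -80 (U = -61 - 19 = -80)
k(Y, G) = -199/83 - G/83 (k(Y, G) = (G + 199)/(-83) = (199 + G)*(-1/83) = -199/83 - G/83)
1/(-61924 + k(235, (50 + 159)/(U - 88))) = 1/(-61924 + (-199/83 - (50 + 159)/(83*(-80 - 88)))) = 1/(-61924 + (-199/83 - 209/(83*(-168)))) = 1/(-61924 + (-199/83 - 209*(-1)/(83*168))) = 1/(-61924 + (-199/83 - 1/83*(-209/168))) = 1/(-61924 + (-199/83 + 209/13944)) = 1/(-61924 - 33223/13944) = 1/(-863501479/13944) = -13944/863501479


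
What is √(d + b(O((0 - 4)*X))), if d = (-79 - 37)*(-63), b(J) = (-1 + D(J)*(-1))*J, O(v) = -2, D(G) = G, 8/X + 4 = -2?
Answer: √7306 ≈ 85.475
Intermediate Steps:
X = -4/3 (X = 8/(-4 - 2) = 8/(-6) = 8*(-⅙) = -4/3 ≈ -1.3333)
b(J) = J*(-1 - J) (b(J) = (-1 + J*(-1))*J = (-1 - J)*J = J*(-1 - J))
d = 7308 (d = -116*(-63) = 7308)
√(d + b(O((0 - 4)*X))) = √(7308 - 1*(-2)*(1 - 2)) = √(7308 - 1*(-2)*(-1)) = √(7308 - 2) = √7306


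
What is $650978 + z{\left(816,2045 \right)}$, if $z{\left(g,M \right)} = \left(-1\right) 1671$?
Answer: $649307$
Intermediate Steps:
$z{\left(g,M \right)} = -1671$
$650978 + z{\left(816,2045 \right)} = 650978 - 1671 = 649307$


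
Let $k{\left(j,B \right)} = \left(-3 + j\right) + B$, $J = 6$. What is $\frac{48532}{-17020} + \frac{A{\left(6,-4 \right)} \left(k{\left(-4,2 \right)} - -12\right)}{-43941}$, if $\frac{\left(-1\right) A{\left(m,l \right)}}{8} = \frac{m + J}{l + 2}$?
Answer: $- \frac{178188611}{62322985} \approx -2.8591$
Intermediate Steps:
$A{\left(m,l \right)} = - \frac{8 \left(6 + m\right)}{2 + l}$ ($A{\left(m,l \right)} = - 8 \frac{m + 6}{l + 2} = - 8 \frac{6 + m}{2 + l} = - \frac{8 \left(6 + m\right)}{2 + l}$)
$k{\left(j,B \right)} = -3 + B + j$
$\frac{48532}{-17020} + \frac{A{\left(6,-4 \right)} \left(k{\left(-4,2 \right)} - -12\right)}{-43941} = \frac{48532}{-17020} + \frac{\frac{8 \left(-6 - 6\right)}{2 - 4} \left(\left(-3 + 2 - 4\right) - -12\right)}{-43941} = 48532 \left(- \frac{1}{17020}\right) + \frac{8 \left(-6 - 6\right)}{-2} \left(-5 + 12\right) \left(- \frac{1}{43941}\right) = - \frac{12133}{4255} + 8 \left(- \frac{1}{2}\right) \left(-12\right) 7 \left(- \frac{1}{43941}\right) = - \frac{12133}{4255} + 48 \cdot 7 \left(- \frac{1}{43941}\right) = - \frac{12133}{4255} + 336 \left(- \frac{1}{43941}\right) = - \frac{12133}{4255} - \frac{112}{14647} = - \frac{178188611}{62322985}$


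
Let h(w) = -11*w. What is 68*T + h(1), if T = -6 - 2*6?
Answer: -1235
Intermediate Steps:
T = -18 (T = -6 - 12 = -18)
68*T + h(1) = 68*(-18) - 11*1 = -1224 - 11 = -1235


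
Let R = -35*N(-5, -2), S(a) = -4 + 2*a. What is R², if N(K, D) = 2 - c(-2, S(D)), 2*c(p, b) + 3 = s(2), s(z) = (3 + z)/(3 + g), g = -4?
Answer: 44100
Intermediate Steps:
s(z) = -3 - z (s(z) = (3 + z)/(3 - 4) = (3 + z)/(-1) = (3 + z)*(-1) = -3 - z)
c(p, b) = -4 (c(p, b) = -3/2 + (-3 - 1*2)/2 = -3/2 + (-3 - 2)/2 = -3/2 + (½)*(-5) = -3/2 - 5/2 = -4)
N(K, D) = 6 (N(K, D) = 2 - 1*(-4) = 2 + 4 = 6)
R = -210 (R = -35*6 = -210)
R² = (-210)² = 44100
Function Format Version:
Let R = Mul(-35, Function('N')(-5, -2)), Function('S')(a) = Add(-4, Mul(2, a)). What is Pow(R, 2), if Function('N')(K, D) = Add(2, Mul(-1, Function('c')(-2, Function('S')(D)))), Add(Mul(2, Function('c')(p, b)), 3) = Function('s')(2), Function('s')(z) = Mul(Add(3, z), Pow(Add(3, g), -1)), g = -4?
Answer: 44100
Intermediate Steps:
Function('s')(z) = Add(-3, Mul(-1, z)) (Function('s')(z) = Mul(Add(3, z), Pow(Add(3, -4), -1)) = Mul(Add(3, z), Pow(-1, -1)) = Mul(Add(3, z), -1) = Add(-3, Mul(-1, z)))
Function('c')(p, b) = -4 (Function('c')(p, b) = Add(Rational(-3, 2), Mul(Rational(1, 2), Add(-3, Mul(-1, 2)))) = Add(Rational(-3, 2), Mul(Rational(1, 2), Add(-3, -2))) = Add(Rational(-3, 2), Mul(Rational(1, 2), -5)) = Add(Rational(-3, 2), Rational(-5, 2)) = -4)
Function('N')(K, D) = 6 (Function('N')(K, D) = Add(2, Mul(-1, -4)) = Add(2, 4) = 6)
R = -210 (R = Mul(-35, 6) = -210)
Pow(R, 2) = Pow(-210, 2) = 44100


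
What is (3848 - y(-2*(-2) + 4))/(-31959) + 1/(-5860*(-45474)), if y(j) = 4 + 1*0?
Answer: -6442390039/53562005640 ≈ -0.12028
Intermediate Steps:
y(j) = 4 (y(j) = 4 + 0 = 4)
(3848 - y(-2*(-2) + 4))/(-31959) + 1/(-5860*(-45474)) = (3848 - 1*4)/(-31959) + 1/(-5860*(-45474)) = (3848 - 4)*(-1/31959) - 1/5860*(-1/45474) = 3844*(-1/31959) + 1/266477640 = -3844/31959 + 1/266477640 = -6442390039/53562005640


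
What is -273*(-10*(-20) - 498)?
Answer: 81354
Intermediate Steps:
-273*(-10*(-20) - 498) = -273*(200 - 498) = -273*(-298) = 81354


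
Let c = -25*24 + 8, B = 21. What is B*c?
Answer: -12432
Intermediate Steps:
c = -592 (c = -600 + 8 = -592)
B*c = 21*(-592) = -12432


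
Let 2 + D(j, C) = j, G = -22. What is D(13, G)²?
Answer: 121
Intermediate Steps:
D(j, C) = -2 + j
D(13, G)² = (-2 + 13)² = 11² = 121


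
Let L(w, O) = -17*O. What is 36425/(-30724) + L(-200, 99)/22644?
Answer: -358054/284197 ≈ -1.2599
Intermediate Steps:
36425/(-30724) + L(-200, 99)/22644 = 36425/(-30724) - 17*99/22644 = 36425*(-1/30724) - 1683*1/22644 = -36425/30724 - 11/148 = -358054/284197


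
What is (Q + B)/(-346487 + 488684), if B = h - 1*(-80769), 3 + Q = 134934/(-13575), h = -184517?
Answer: -469518253/643441425 ≈ -0.72970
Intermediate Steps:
Q = -58553/4525 (Q = -3 + 134934/(-13575) = -3 + 134934*(-1/13575) = -3 - 44978/4525 = -58553/4525 ≈ -12.940)
B = -103748 (B = -184517 - 1*(-80769) = -184517 + 80769 = -103748)
(Q + B)/(-346487 + 488684) = (-58553/4525 - 103748)/(-346487 + 488684) = -469518253/4525/142197 = -469518253/4525*1/142197 = -469518253/643441425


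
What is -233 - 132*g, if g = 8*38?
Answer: -40361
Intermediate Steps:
g = 304
-233 - 132*g = -233 - 132*304 = -233 - 40128 = -40361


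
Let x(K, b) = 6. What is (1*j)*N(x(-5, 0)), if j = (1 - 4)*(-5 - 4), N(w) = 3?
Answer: 81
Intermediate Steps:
j = 27 (j = -3*(-9) = 27)
(1*j)*N(x(-5, 0)) = (1*27)*3 = 27*3 = 81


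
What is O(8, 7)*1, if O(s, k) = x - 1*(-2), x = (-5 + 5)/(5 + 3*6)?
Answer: 2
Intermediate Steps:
x = 0 (x = 0/(5 + 18) = 0/23 = 0*(1/23) = 0)
O(s, k) = 2 (O(s, k) = 0 - 1*(-2) = 0 + 2 = 2)
O(8, 7)*1 = 2*1 = 2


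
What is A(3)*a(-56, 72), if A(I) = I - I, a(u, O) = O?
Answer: 0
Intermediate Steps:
A(I) = 0
A(3)*a(-56, 72) = 0*72 = 0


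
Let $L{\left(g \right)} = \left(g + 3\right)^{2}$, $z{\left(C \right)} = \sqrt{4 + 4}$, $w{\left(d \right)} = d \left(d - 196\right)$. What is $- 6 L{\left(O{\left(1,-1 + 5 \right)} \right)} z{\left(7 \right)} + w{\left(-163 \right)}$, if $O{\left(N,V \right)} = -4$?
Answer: $58517 - 12 \sqrt{2} \approx 58500.0$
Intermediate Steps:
$w{\left(d \right)} = d \left(-196 + d\right)$
$z{\left(C \right)} = 2 \sqrt{2}$ ($z{\left(C \right)} = \sqrt{8} = 2 \sqrt{2}$)
$L{\left(g \right)} = \left(3 + g\right)^{2}$
$- 6 L{\left(O{\left(1,-1 + 5 \right)} \right)} z{\left(7 \right)} + w{\left(-163 \right)} = - 6 \left(3 - 4\right)^{2} \cdot 2 \sqrt{2} - 163 \left(-196 - 163\right) = - 6 \left(-1\right)^{2} \cdot 2 \sqrt{2} - -58517 = \left(-6\right) 1 \cdot 2 \sqrt{2} + 58517 = - 6 \cdot 2 \sqrt{2} + 58517 = - 12 \sqrt{2} + 58517 = 58517 - 12 \sqrt{2}$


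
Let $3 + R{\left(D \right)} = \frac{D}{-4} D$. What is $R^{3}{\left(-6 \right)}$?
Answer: $-1728$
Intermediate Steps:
$R{\left(D \right)} = -3 - \frac{D^{2}}{4}$ ($R{\left(D \right)} = -3 + \frac{D}{-4} D = -3 + D \left(- \frac{1}{4}\right) D = -3 + - \frac{D}{4} D = -3 - \frac{D^{2}}{4}$)
$R^{3}{\left(-6 \right)} = \left(-3 - \frac{\left(-6\right)^{2}}{4}\right)^{3} = \left(-3 - 9\right)^{3} = \left(-12\right)^{3} = -1728$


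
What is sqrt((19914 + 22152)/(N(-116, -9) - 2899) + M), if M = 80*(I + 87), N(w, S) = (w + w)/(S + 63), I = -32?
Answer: sqrt(26948242597202)/78389 ≈ 66.223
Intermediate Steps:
N(w, S) = 2*w/(63 + S) (N(w, S) = (2*w)/(63 + S) = 2*w/(63 + S))
M = 4400 (M = 80*(-32 + 87) = 80*55 = 4400)
sqrt((19914 + 22152)/(N(-116, -9) - 2899) + M) = sqrt((19914 + 22152)/(2*(-116)/(63 - 9) - 2899) + 4400) = sqrt(42066/(2*(-116)/54 - 2899) + 4400) = sqrt(42066/(2*(-116)*(1/54) - 2899) + 4400) = sqrt(42066/(-116/27 - 2899) + 4400) = sqrt(42066/(-78389/27) + 4400) = sqrt(42066*(-27/78389) + 4400) = sqrt(-1135782/78389 + 4400) = sqrt(343775818/78389) = sqrt(26948242597202)/78389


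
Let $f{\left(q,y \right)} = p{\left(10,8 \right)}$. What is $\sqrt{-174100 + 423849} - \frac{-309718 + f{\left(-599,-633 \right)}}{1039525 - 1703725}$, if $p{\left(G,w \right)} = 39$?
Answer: $- \frac{309679}{664200} + \sqrt{249749} \approx 499.28$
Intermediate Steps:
$f{\left(q,y \right)} = 39$
$\sqrt{-174100 + 423849} - \frac{-309718 + f{\left(-599,-633 \right)}}{1039525 - 1703725} = \sqrt{-174100 + 423849} - \frac{-309718 + 39}{1039525 - 1703725} = \sqrt{249749} - - \frac{309679}{-664200} = \sqrt{249749} - \left(-309679\right) \left(- \frac{1}{664200}\right) = \sqrt{249749} - \frac{309679}{664200} = - \frac{309679}{664200} + \sqrt{249749}$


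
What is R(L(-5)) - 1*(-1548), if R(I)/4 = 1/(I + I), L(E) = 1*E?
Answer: 7738/5 ≈ 1547.6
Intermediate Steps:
L(E) = E
R(I) = 2/I (R(I) = 4/(I + I) = 4/((2*I)) = 4*(1/(2*I)) = 2/I)
R(L(-5)) - 1*(-1548) = 2/(-5) - 1*(-1548) = 2*(-⅕) + 1548 = -⅖ + 1548 = 7738/5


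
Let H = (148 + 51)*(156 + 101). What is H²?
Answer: 2615606449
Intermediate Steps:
H = 51143 (H = 199*257 = 51143)
H² = 51143² = 2615606449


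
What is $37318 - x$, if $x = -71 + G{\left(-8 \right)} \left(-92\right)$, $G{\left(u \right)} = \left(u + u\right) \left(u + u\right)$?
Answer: $60941$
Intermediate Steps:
$G{\left(u \right)} = 4 u^{2}$ ($G{\left(u \right)} = 2 u 2 u = 4 u^{2}$)
$x = -23623$ ($x = -71 + 4 \left(-8\right)^{2} \left(-92\right) = -71 + 4 \cdot 64 \left(-92\right) = -71 + 256 \left(-92\right) = -71 - 23552 = -23623$)
$37318 - x = 37318 - -23623 = 37318 + 23623 = 60941$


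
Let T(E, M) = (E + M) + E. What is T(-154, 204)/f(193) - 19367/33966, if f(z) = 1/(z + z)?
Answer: -1363550471/33966 ≈ -40145.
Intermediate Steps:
f(z) = 1/(2*z)
T(E, M) = M + 2*E
T(-154, 204)/f(193) - 19367/33966 = (204 + 2*(-154))/(((1/2)/193)) - 19367/33966 = (204 - 308)/(((1/2)*(1/193))) - 19367*1/33966 = -104/1/386 - 19367/33966 = -104*386 - 19367/33966 = -40144 - 19367/33966 = -1363550471/33966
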